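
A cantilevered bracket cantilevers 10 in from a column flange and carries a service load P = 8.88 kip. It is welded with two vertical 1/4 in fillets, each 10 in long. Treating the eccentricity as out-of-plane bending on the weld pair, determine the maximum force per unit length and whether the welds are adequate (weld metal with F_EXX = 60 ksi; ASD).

L_w = 2 × 10 = 20 in; section modulus (unit throat) S = 2 × L²/6 = 33.33 in².
Direct shear f_v = P/L_w = 8.88/20 = 0.444 kip/in.
Moment M = P × e = 8.88 × 10 = 88.8 kip·in; bending f_b = M/S = 2.664 kip/in.
f_max = √(f_v² + f_b²) = √(0.444² + 2.664²) = 2.701 kip/in.
r_n/Ω = (1/2.0) × 0.6 × 60 × (0.707 × 0.25) = 3.181 kip/in → adequate.

f_max ≈ 2.7 kip/in; adequate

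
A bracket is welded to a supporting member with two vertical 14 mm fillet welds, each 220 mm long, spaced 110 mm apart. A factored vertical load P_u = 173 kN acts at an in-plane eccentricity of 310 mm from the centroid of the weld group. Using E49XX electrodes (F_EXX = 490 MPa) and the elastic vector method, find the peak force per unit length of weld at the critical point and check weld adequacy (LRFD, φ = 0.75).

Total weld length L_w = 440 mm. Treat welds as unit-width lines.
Polar moment about centroid: J = 2[d³/12 + d(b/2)²] = 2[220³/12 + 220×55²] = 3106000 mm³.
Direct shear f_v = P/L_w = 173×10³ / 440 = 393.2 N/mm (vertical).
Torsion M = P·e = 173×10³ × 310 = 53630000 N·mm.
Critical point at (x, y) = (55, 110) from centroid. f_tx = M·y/J = 1900 N/mm; f_ty = M·x/J = 949.8 N/mm.
Resultant f_max = √[f_tx² + (f_v + f_ty)²] = √[1900² + (393.2 + 949.8)²] = 2326 N/mm.
Capacity per unit length: φr_n = 0.75 × 0.6 × 490 × (0.707 × 14) = 2183 N/mm.
2326 > 2183 → NOT adequate.

f_max ≈ 2330 N/mm; NOT adequate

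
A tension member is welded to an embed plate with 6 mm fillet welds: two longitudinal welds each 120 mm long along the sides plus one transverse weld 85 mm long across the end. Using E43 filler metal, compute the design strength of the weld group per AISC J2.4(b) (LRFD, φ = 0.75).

φR_n ≈ 272 kN

E43XX → F_EXX = 430 MPa.
t_e = 0.707 × 6 = 4.242 mm.
R_nwl = 0.6 × 430 × 4.242 × 240 × 10⁻³ = 262.7 kN (longitudinal, 2 welds).
R_nwt = 0.6 × 430 × 4.242 × 85 × 10⁻³ = 93.03 kN (transverse, base value).
(i) R_nwl + R_nwt = 355.7 kN; (ii) 0.85 R_nwl + 1.5 R_nwt = 362.8 kN.
R_n = max = 362.8 kN [governs: (ii)]; φR_n = 272.1 kN.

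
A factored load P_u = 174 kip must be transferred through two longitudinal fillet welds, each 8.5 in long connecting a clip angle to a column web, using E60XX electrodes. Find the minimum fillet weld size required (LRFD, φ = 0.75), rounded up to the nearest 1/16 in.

w = 9/16 in

E60XX → F_EXX = 60 ksi.
Total weld length L = 17 in.
Required throat t_e = P_u / (φ × 0.6 F_EXX × L) = 174 / (0.75 × 0.6 × 60 × 17) = 0.3791 in.
Required leg w = t_e / 0.707 = 0.5362 in → use 9/16 in.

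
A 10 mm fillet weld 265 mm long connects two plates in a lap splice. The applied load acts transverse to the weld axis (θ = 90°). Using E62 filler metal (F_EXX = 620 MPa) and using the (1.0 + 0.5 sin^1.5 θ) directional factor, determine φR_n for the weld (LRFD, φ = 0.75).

φR_n ≈ 784 kN

t_e = 0.707 × 10 = 7.07 mm; A_we = 7.07 × 265 = 1874 mm².
Directional factor: 1.0 + 0.5 sin^1.5(90°) = 1.5.
F_nw = 0.6 × 620 × 1.5 = 558 MPa.
φR_n = 0.75 × 558 × 1874 × 10⁻³ = 784.1 kN.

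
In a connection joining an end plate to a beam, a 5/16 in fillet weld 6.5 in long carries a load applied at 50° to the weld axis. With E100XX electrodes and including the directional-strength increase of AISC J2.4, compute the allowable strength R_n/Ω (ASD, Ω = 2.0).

E100XX → F_EXX = 100 ksi.
t_e = 0.707 × 0.3125 = 0.2209 in; A_we = 0.2209 × 6.5 = 1.436 in².
Directional factor: 1.0 + 0.5 sin^1.5(50°) = 1.335.
F_nw = 0.6 × 100 × 1.335 = 80.11 ksi.
R_n/Ω = (80.11 × 1.436) / 2.0 = 57.53 kip.

R_n/Ω ≈ 57.5 kip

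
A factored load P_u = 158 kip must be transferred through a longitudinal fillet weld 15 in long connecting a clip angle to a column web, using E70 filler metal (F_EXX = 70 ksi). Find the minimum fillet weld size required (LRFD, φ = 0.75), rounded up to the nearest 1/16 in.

w = 1/2 in

Total weld length L = 15 in.
Required throat t_e = P_u / (φ × 0.6 F_EXX × L) = 158 / (0.75 × 0.6 × 70 × 15) = 0.3344 in.
Required leg w = t_e / 0.707 = 0.473 in → use 1/2 in.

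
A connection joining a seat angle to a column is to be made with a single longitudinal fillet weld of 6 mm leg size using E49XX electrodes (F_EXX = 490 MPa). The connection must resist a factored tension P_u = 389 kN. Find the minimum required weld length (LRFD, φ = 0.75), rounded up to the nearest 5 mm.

L = 420 mm

Throat t_e = 0.707 × 6 = 4.242 mm.
φr_n = 0.75 × 0.6 × 490 × 4.242 × 10⁻³ = 0.9354 kN/mm.
L_req = P_u / φr_n = 389 / 0.9354 = 415.9 mm total.
Round up → use L = 420 mm.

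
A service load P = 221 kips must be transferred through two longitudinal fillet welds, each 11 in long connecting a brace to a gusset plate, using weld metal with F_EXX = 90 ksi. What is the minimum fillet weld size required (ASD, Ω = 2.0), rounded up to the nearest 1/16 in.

w = 9/16 in

Total weld length L = 22 in.
Required throat t_e = P × Ω / (0.6 F_EXX × L) = 221 × 2.0 / (0.6 × 90 × 22) = 0.3721 in.
Required leg w = t_e / 0.707 = 0.5262 in → use 9/16 in.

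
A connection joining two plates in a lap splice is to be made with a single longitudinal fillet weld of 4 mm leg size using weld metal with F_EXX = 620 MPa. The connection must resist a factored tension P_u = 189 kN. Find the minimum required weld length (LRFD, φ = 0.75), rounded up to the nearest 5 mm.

Throat t_e = 0.707 × 4 = 2.828 mm.
φr_n = 0.75 × 0.6 × 620 × 2.828 × 10⁻³ = 0.789 kN/mm.
L_req = P_u / φr_n = 189 / 0.789 = 239.5 mm total.
Round up → use L = 240 mm.

L = 240 mm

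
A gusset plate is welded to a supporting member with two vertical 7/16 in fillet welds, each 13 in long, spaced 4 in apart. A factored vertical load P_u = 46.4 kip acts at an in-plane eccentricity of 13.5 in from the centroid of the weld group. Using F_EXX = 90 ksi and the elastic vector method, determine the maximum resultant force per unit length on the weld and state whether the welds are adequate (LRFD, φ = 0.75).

Total weld length L_w = 26 in. Treat welds as unit-width lines.
Polar moment about centroid: J = 2[d³/12 + d(b/2)²] = 2[13³/12 + 13×2²] = 470.2 in³.
Direct shear f_v = P/L_w = 46.4 / 26 = 1.785 kip/in (vertical).
Torsion M = P·e = 46.4 × 13.5 = 626.4 kip·in.
Critical point at (x, y) = (2, 6.5) from centroid. f_tx = M·y/J = 8.66 kip/in; f_ty = M·x/J = 2.665 kip/in.
Resultant f_max = √[f_tx² + (f_v + f_ty)²] = √[8.66² + (1.785 + 2.665)²] = 9.736 kip/in.
Capacity per unit length: φr_n = 0.75 × 0.6 × 90 × (0.707 × 0.4375) = 12.53 kip/in.
9.736 ≤ 12.53 → adequate.

f_max ≈ 9.74 kip/in; adequate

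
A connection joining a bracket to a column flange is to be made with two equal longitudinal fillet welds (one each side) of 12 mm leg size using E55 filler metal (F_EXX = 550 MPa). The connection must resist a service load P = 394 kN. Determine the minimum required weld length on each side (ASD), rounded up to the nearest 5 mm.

L = 145 mm on each side

Throat t_e = 0.707 × 12 = 8.484 mm.
r_n/Ω = (0.6 × 550 × 8.484) / 2.0 = 1400 N/mm = 1.4 kN/mm.
L_req = P / (r_n/Ω) = 394 / 1.4 = 281.5 mm total.
Per side: 281.5 / 2 = 140.7 mm.
Round up → use L = 145 mm on each side.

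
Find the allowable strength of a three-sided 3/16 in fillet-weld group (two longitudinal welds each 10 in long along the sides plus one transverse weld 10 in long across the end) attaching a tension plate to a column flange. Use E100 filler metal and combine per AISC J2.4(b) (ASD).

R_n/Ω ≈ 127 kip

E100XX → F_EXX = 100 ksi.
t_e = 0.707 × 0.1875 = 0.1326 in.
R_nwl = 0.6 × 100 × 0.1326 × 20 = 159.1 kip (longitudinal, 2 welds).
R_nwt = 0.6 × 100 × 0.1326 × 10 = 79.54 kip (transverse, base value).
(i) R_nwl + R_nwt = 238.6 kip; (ii) 0.85 R_nwl + 1.5 R_nwt = 254.5 kip.
R_n = max = 254.5 kip [governs: (ii)]; R_n/Ω = 127.3 kip.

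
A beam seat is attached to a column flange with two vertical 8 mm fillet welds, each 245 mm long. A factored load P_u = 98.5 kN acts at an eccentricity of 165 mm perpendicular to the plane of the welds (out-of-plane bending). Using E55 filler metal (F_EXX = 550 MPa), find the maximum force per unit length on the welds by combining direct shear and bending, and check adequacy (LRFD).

L_w = 2 × 245 = 490 mm; section modulus (unit throat) S = 2 × L²/6 = 20010 mm².
Direct shear f_v = P/L_w = 98.5×10³/490 = 201 N/mm.
Moment M = P × e = 98.5×10³ × 165 = 16252000 N·mm; bending f_b = M/S = 812.3 N/mm.
f_max = √(f_v² + f_b²) = √(201² + 812.3²) = 836.8 N/mm.
φr_n = 0.75 × 0.6 × 550 × (0.707 × 8) = 1400 N/mm → adequate.

f_max ≈ 837 N/mm; adequate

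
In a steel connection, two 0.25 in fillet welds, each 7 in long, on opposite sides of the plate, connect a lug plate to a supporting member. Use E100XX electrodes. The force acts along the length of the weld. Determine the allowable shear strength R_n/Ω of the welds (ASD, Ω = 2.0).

R_n/Ω ≈ 74.2 kips

E100XX → F_EXX = 100 ksi.
Effective throat t_e = 0.707 × 0.25 = 0.1767 in.
Total length L = 14 in; A_we = 0.1767 × 14 = 2.474 in².
F_nw = 0.6 F_EXX = 0.6 × 100 = 60 ksi.
R_n = 60 × 2.474 = 148.5 kips; R_n/Ω = 148.5/2.0 = 74.23 kips.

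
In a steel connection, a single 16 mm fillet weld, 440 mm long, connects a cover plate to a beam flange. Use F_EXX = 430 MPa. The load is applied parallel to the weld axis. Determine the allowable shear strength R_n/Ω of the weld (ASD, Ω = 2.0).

Effective throat t_e = 0.707 × 16 = 11.31 mm.
Total length L = 440 mm; A_we = 11.31 × 440 = 4977 mm².
F_nw = 0.6 F_EXX = 0.6 × 430 = 258 MPa.
R_n = 258 × 4977 × 10⁻³ = 1284 kN; R_n/Ω = 1284/2.0 = 642.1 kN.

R_n/Ω ≈ 642 kN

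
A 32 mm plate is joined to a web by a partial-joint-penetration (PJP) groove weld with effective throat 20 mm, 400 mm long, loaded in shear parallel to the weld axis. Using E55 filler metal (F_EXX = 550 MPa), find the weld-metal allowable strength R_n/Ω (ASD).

Effective throat (given) t_e = 20 mm.
A_we = 20 × 400 = 8000 mm².
F_nw = 0.6 F_EXX = 330 MPa.
R_n/Ω = (330 × 8000) / 2.0 × 10⁻³ = 1320 kN.

R_n/Ω ≈ 1320 kN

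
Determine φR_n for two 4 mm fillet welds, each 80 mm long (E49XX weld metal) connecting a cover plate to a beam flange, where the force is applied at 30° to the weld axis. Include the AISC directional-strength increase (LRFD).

E49XX → F_EXX = 490 MPa.
t_e = 0.707 × 4 = 2.828 mm; A_we = 2.828 × 160 = 452.5 mm².
Directional factor: 1.0 + 0.5 sin^1.5(30°) = 1.177.
F_nw = 0.6 × 490 × 1.177 = 346 MPa.
φR_n = 0.75 × 346 × 452.5 × 10⁻³ = 117.4 kN.

φR_n ≈ 117 kN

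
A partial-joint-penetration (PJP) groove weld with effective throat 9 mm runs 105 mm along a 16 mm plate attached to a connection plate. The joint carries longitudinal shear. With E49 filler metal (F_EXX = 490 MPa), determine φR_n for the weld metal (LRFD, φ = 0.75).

Effective throat (given) t_e = 9 mm.
A_we = 9 × 105 = 945 mm².
F_nw = 0.6 F_EXX = 294 MPa.
φR_n = 0.75 × 294 × 945 × 10⁻³ = 208.4 kN.

φR_n ≈ 208 kN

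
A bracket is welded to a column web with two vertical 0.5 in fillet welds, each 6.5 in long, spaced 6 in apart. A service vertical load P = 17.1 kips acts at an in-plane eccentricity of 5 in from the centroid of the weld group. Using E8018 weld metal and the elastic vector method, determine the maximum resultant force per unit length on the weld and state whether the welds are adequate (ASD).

f_max ≈ 3.36 kip/in; adequate

E80XX → F_EXX = 80 ksi.
Total weld length L_w = 13 in. Treat welds as unit-width lines.
Polar moment about centroid: J = 2[d³/12 + d(b/2)²] = 2[6.5³/12 + 6.5×3²] = 162.8 in³.
Direct shear f_v = P/L_w = 17.1 / 13 = 1.315 kip/in (vertical).
Torsion M = P·e = 17.1 × 5 = 85.5 kip·in.
Critical point at (x, y) = (3, 3.25) from centroid. f_tx = M·y/J = 1.707 kip/in; f_ty = M·x/J = 1.576 kip/in.
Resultant f_max = √[f_tx² + (f_v + f_ty)²] = √[1.707² + (1.315 + 1.576)²] = 3.358 kip/in.
Capacity per unit length: r_n/Ω = (1/2.0) × 0.6 × 80 × (0.707 × 0.5) = 8.484 kip/in.
3.358 ≤ 8.484 → adequate.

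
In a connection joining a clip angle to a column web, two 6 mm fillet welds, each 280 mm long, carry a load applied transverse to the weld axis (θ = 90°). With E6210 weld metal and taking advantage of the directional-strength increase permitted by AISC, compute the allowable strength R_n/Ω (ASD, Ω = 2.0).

E62XX → F_EXX = 620 MPa.
t_e = 0.707 × 6 = 4.242 mm; A_we = 4.242 × 560 = 2376 mm².
Directional factor: 1.0 + 0.5 sin^1.5(90°) = 1.5.
F_nw = 0.6 × 620 × 1.5 = 558 MPa.
R_n/Ω = (558 × 2376) / 2.0 × 10⁻³ = 662.8 kN.

R_n/Ω ≈ 663 kN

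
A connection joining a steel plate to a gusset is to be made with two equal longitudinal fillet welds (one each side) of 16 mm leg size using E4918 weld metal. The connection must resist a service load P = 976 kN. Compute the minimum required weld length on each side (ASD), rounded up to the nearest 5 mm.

L = 295 mm on each side

E49XX → F_EXX = 490 MPa.
Throat t_e = 0.707 × 16 = 11.31 mm.
r_n/Ω = (0.6 × 490 × 11.31) / 2.0 = 1663 N/mm = 1.663 kN/mm.
L_req = P / (r_n/Ω) = 976 / 1.663 = 586.9 mm total.
Per side: 586.9 / 2 = 293.5 mm.
Round up → use L = 295 mm on each side.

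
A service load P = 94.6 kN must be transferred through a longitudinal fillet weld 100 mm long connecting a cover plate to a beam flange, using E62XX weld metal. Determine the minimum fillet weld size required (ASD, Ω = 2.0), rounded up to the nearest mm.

E62XX → F_EXX = 620 MPa.
Total weld length L = 100 mm.
Required throat t_e = P × Ω / (0.6 F_EXX × L) = 94.6 × 2.0 / (0.6 × 620 × 100 × 10⁻³) = 5.086 mm.
Required leg w = t_e / 0.707 = 7.194 mm → use 8 mm.

w = 8 mm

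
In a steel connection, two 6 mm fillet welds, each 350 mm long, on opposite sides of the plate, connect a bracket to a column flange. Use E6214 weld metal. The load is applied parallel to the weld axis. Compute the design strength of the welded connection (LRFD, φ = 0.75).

φR_n ≈ 828 kN

E62XX → F_EXX = 620 MPa.
Effective throat t_e = 0.707 × 6 = 4.242 mm.
Total length L = 700 mm; A_we = 4.242 × 700 = 2969 mm².
F_nw = 0.6 F_EXX = 0.6 × 620 = 372 MPa.
φR_n = 0.75 × 372 × 2969 × 10⁻³ = 828.5 kN.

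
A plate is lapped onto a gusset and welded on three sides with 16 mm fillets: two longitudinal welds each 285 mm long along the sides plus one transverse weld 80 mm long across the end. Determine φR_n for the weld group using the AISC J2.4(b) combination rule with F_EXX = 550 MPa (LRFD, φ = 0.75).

φR_n ≈ 1820 kN

t_e = 0.707 × 16 = 11.31 mm.
R_nwl = 0.6 × 550 × 11.31 × 570 × 10⁻³ = 2128 kN (longitudinal, 2 welds).
R_nwt = 0.6 × 550 × 11.31 × 80 × 10⁻³ = 298.6 kN (transverse, base value).
(i) R_nwl + R_nwt = 2426 kN; (ii) 0.85 R_nwl + 1.5 R_nwt = 2257 kN.
R_n = max = 2426 kN [governs: (i)]; φR_n = 1820 kN.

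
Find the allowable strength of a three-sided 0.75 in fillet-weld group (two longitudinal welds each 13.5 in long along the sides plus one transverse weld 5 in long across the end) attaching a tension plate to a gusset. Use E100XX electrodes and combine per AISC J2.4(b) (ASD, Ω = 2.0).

E100XX → F_EXX = 100 ksi.
t_e = 0.707 × 0.75 = 0.5302 in.
R_nwl = 0.6 × 100 × 0.5302 × 27 = 859 kips (longitudinal, 2 welds).
R_nwt = 0.6 × 100 × 0.5302 × 5 = 159.1 kips (transverse, base value).
(i) R_nwl + R_nwt = 1018 kips; (ii) 0.85 R_nwl + 1.5 R_nwt = 968.8 kips.
R_n = max = 1018 kips [governs: (i)]; R_n/Ω = 509 kips.

R_n/Ω ≈ 509 kips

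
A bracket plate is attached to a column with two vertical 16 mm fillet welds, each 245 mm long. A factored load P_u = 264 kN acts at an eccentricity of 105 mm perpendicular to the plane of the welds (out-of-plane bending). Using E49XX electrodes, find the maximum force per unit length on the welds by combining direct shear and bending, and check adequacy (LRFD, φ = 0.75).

f_max ≈ 1490 N/mm; adequate

E49XX → F_EXX = 490 MPa.
L_w = 2 × 245 = 490 mm; section modulus (unit throat) S = 2 × L²/6 = 20010 mm².
Direct shear f_v = P/L_w = 264×10³/490 = 538.8 N/mm.
Moment M = P × e = 264×10³ × 105 = 27720000 N·mm; bending f_b = M/S = 1385 N/mm.
f_max = √(f_v² + f_b²) = √(538.8² + 1385²) = 1486 N/mm.
φr_n = 0.75 × 0.6 × 490 × (0.707 × 16) = 2494 N/mm → adequate.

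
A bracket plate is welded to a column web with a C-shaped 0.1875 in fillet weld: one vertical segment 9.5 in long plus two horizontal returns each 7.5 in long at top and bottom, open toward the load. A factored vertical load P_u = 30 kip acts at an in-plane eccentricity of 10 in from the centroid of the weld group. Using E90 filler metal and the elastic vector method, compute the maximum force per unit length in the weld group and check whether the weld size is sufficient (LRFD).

f_max ≈ 4.74 kip/in; adequate

E90XX → F_EXX = 90 ksi.
Total weld length L_w = 24.5 in. Treat welds as unit-width lines.
Centroid: x̄ = 2×7.5×3.75 / 24.5 = 2.296 in from the vertical weld.
Polar moment about centroid: J = I_x + I_y = [9.5³/12 + 2×7.5×4.75²] + [9.5×2.296² + 2(7.5³/12 + 7.5×1.454²)] = 562 in³.
Direct shear f_v = P/L_w = 30 / 24.5 = 1.224 kip/in (vertical).
Torsion M = P·e = 30 × 10 = 300 kip·in.
Critical point at (x, y) = (5.204, 4.75) from centroid. f_tx = M·y/J = 2.536 kip/in; f_ty = M·x/J = 2.778 kip/in.
Resultant f_max = √[f_tx² + (f_v + f_ty)²] = √[2.536² + (1.224 + 2.778)²] = 4.738 kip/in.
Capacity per unit length: φr_n = 0.75 × 0.6 × 90 × (0.707 × 0.1875) = 5.369 kip/in.
4.738 ≤ 5.369 → adequate.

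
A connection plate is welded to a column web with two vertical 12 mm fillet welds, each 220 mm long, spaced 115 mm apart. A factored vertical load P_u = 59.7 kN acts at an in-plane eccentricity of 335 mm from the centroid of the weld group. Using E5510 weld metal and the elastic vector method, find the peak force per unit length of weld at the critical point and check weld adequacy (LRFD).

f_max ≈ 840 N/mm; adequate

E55XX → F_EXX = 550 MPa.
Total weld length L_w = 440 mm. Treat welds as unit-width lines.
Polar moment about centroid: J = 2[d³/12 + d(b/2)²] = 2[220³/12 + 220×57.5²] = 3229000 mm³.
Direct shear f_v = P/L_w = 59.7×10³ / 440 = 135.7 N/mm (vertical).
Torsion M = P·e = 59.7×10³ × 335 = 20000000 N·mm.
Critical point at (x, y) = (57.5, 110) from centroid. f_tx = M·y/J = 681.2 N/mm; f_ty = M·x/J = 356.1 N/mm.
Resultant f_max = √[f_tx² + (f_v + f_ty)²] = √[681.2² + (135.7 + 356.1)²] = 840.2 N/mm.
Capacity per unit length: φr_n = 0.75 × 0.6 × 550 × (0.707 × 12) = 2100 N/mm.
840.2 ≤ 2100 → adequate.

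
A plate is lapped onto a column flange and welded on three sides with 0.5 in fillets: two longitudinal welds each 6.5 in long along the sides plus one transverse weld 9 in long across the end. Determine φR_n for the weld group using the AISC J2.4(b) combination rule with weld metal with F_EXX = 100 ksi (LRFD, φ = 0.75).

φR_n ≈ 391 kips

t_e = 0.707 × 0.5 = 0.3535 in.
R_nwl = 0.6 × 100 × 0.3535 × 13 = 275.7 kips (longitudinal, 2 welds).
R_nwt = 0.6 × 100 × 0.3535 × 9 = 190.9 kips (transverse, base value).
(i) R_nwl + R_nwt = 466.6 kips; (ii) 0.85 R_nwl + 1.5 R_nwt = 520.7 kips.
R_n = max = 520.7 kips [governs: (ii)]; φR_n = 390.5 kips.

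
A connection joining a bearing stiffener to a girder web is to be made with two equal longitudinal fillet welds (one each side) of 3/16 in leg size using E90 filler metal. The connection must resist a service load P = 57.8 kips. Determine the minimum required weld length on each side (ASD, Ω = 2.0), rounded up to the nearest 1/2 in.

L = 8.5 in on each side

E90XX → F_EXX = 90 ksi.
Throat t_e = 0.707 × 0.1875 = 0.1326 in.
r_n/Ω = (0.6 × 90 × 0.1326) / 2.0 = 3.579 kip/in.
L_req = P / (r_n/Ω) = 57.8 / 3.579 = 16.15 in total.
Per side: 16.15 / 2 = 8.074 in.
Round up → use L = 8.5 in on each side.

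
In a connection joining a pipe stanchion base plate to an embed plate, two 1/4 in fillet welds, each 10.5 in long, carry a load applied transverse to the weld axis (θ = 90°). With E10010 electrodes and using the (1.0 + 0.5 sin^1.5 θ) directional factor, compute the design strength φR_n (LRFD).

E100XX → F_EXX = 100 ksi.
t_e = 0.707 × 0.25 = 0.1767 in; A_we = 0.1767 × 21 = 3.712 in².
Directional factor: 1.0 + 0.5 sin^1.5(90°) = 1.5.
F_nw = 0.6 × 100 × 1.5 = 90 ksi.
φR_n = 0.75 × 90 × 3.712 = 250.5 kips.

φR_n ≈ 251 kips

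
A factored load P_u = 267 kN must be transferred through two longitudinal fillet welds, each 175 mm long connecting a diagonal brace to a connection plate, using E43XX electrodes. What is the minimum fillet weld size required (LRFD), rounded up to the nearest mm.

w = 6 mm

E43XX → F_EXX = 430 MPa.
Total weld length L = 350 mm.
Required throat t_e = P_u / (φ × 0.6 F_EXX × L) = 267 / (0.75 × 0.6 × 430 × 350 × 10⁻³) = 3.942 mm.
Required leg w = t_e / 0.707 = 5.576 mm → use 6 mm.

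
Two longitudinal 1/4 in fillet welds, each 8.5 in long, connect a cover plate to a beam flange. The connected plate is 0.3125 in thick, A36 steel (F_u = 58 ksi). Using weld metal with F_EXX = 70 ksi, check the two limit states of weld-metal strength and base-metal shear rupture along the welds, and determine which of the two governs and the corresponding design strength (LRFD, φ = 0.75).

t_e = 0.707 × 0.25 = 0.1767 in; L = 17 in.
Weld metal: φR_n = 0.75 × 0.6 × 70 × 0.1767 × 17 = 94.65 kip.
Base metal (shear rupture): φR_n = 0.75 × 0.6 × 58 × 0.3125 × 17 = 138.7 kip.
Governing: weld metal.

φR_n ≈ 94.6 kip (weld metal governs)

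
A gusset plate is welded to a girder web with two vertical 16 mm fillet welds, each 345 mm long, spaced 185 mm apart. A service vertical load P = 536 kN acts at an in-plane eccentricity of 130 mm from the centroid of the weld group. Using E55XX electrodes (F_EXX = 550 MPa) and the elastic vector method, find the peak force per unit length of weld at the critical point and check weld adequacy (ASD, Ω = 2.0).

Total weld length L_w = 690 mm. Treat welds as unit-width lines.
Polar moment about centroid: J = 2[d³/12 + d(b/2)²] = 2[345³/12 + 345×92.5²] = 12750000 mm³.
Direct shear f_v = P/L_w = 536×10³ / 690 = 776.8 N/mm (vertical).
Torsion M = P·e = 536×10³ × 130 = 69680000 N·mm.
Critical point at (x, y) = (92.5, 172.5) from centroid. f_tx = M·y/J = 942.9 N/mm; f_ty = M·x/J = 505.6 N/mm.
Resultant f_max = √[f_tx² + (f_v + f_ty)²] = √[942.9² + (776.8 + 505.6)²] = 1592 N/mm.
Capacity per unit length: r_n/Ω = (1/2.0) × 0.6 × 550 × (0.707 × 16) = 1866 N/mm.
1592 ≤ 1866 → adequate.

f_max ≈ 1590 N/mm; adequate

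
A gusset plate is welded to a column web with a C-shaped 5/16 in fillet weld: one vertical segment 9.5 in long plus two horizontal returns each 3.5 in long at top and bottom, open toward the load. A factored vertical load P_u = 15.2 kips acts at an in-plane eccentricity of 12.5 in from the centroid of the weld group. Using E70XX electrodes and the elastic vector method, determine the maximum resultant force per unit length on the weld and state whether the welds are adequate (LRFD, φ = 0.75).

E70XX → F_EXX = 70 ksi.
Total weld length L_w = 16.5 in. Treat welds as unit-width lines.
Centroid: x̄ = 2×3.5×1.75 / 16.5 = 0.7424 in from the vertical weld.
Polar moment about centroid: J = I_x + I_y = [9.5³/12 + 2×3.5×4.75²] + [9.5×0.7424² + 2(3.5³/12 + 3.5×1.008²)] = 248.9 in³.
Direct shear f_v = P/L_w = 15.2 / 16.5 = 0.9212 kip/in (vertical).
Torsion M = P·e = 15.2 × 12.5 = 190 kip·in.
Critical point at (x, y) = (2.758, 4.75) from centroid. f_tx = M·y/J = 3.626 kip/in; f_ty = M·x/J = 2.105 kip/in.
Resultant f_max = √[f_tx² + (f_v + f_ty)²] = √[3.626² + (0.9212 + 2.105)²] = 4.723 kip/in.
Capacity per unit length: φr_n = 0.75 × 0.6 × 70 × (0.707 × 0.3125) = 6.96 kip/in.
4.723 ≤ 6.96 → adequate.

f_max ≈ 4.72 kip/in; adequate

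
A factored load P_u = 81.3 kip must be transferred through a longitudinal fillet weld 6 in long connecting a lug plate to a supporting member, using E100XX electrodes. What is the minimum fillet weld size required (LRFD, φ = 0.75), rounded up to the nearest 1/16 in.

E100XX → F_EXX = 100 ksi.
Total weld length L = 6 in.
Required throat t_e = P_u / (φ × 0.6 F_EXX × L) = 81.3 / (0.75 × 0.6 × 100 × 6) = 0.3011 in.
Required leg w = t_e / 0.707 = 0.4259 in → use 7/16 in.

w = 7/16 in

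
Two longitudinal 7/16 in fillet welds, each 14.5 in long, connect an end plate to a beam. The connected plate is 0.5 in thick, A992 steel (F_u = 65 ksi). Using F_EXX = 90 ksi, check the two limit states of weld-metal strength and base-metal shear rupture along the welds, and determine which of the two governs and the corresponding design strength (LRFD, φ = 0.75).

φR_n ≈ 363 kip (weld metal governs)

t_e = 0.707 × 0.4375 = 0.3093 in; L = 29 in.
Weld metal: φR_n = 0.75 × 0.6 × 90 × 0.3093 × 29 = 363.3 kip.
Base metal (shear rupture): φR_n = 0.75 × 0.6 × 65 × 0.5 × 29 = 424.1 kip.
Governing: weld metal.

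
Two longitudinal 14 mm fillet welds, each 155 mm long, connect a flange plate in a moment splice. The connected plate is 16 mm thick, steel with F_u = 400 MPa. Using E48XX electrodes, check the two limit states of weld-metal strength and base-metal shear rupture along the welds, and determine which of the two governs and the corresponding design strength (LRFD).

φR_n ≈ 663 kN (weld metal governs)

E48XX → F_EXX = 480 MPa.
t_e = 0.707 × 14 = 9.898 mm; L = 310 mm.
Weld metal: φR_n = 0.75 × 0.6 × 480 × 9.898 × 310 × 10⁻³ = 662.8 kN.
Base metal (shear rupture): φR_n = 0.75 × 0.6 × 400 × 16 × 310 × 10⁻³ = 892.8 kN.
Governing: weld metal.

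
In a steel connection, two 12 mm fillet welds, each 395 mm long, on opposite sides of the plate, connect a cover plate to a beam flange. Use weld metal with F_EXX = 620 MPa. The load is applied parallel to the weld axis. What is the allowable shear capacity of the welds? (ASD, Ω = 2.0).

Effective throat t_e = 0.707 × 12 = 8.484 mm.
Total length L = 790 mm; A_we = 8.484 × 790 = 6702 mm².
F_nw = 0.6 F_EXX = 0.6 × 620 = 372 MPa.
R_n = 372 × 6702 × 10⁻³ = 2493 kN; R_n/Ω = 2493/2.0 = 1247 kN.

R_n/Ω ≈ 1250 kN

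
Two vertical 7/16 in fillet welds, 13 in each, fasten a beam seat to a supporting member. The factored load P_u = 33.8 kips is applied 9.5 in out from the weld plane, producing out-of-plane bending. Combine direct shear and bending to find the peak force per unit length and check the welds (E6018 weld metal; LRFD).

f_max ≈ 5.85 kip/in; adequate

E60XX → F_EXX = 60 ksi.
L_w = 2 × 13 = 26 in; section modulus (unit throat) S = 2 × L²/6 = 56.33 in².
Direct shear f_v = P/L_w = 33.8/26 = 1.3 kip/in.
Moment M = P × e = 33.8 × 9.5 = 321.1 kip·in; bending f_b = M/S = 5.7 kip/in.
f_max = √(f_v² + f_b²) = √(1.3² + 5.7²) = 5.846 kip/in.
φr_n = 0.75 × 0.6 × 60 × (0.707 × 0.4375) = 8.351 kip/in → adequate.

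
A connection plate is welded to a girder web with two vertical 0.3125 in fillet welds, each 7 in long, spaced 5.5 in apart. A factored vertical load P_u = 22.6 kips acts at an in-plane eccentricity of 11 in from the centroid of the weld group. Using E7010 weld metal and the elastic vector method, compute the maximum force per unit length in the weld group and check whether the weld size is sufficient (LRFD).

f_max ≈ 7.89 kip/in; NOT adequate

E70XX → F_EXX = 70 ksi.
Total weld length L_w = 14 in. Treat welds as unit-width lines.
Polar moment about centroid: J = 2[d³/12 + d(b/2)²] = 2[7³/12 + 7×2.75²] = 163 in³.
Direct shear f_v = P/L_w = 22.6 / 14 = 1.614 kip/in (vertical).
Torsion M = P·e = 22.6 × 11 = 248.6 kip·in.
Critical point at (x, y) = (2.75, 3.5) from centroid. f_tx = M·y/J = 5.337 kip/in; f_ty = M·x/J = 4.193 kip/in.
Resultant f_max = √[f_tx² + (f_v + f_ty)²] = √[5.337² + (1.614 + 4.193)²] = 7.887 kip/in.
Capacity per unit length: φr_n = 0.75 × 0.6 × 70 × (0.707 × 0.3125) = 6.96 kip/in.
7.887 > 6.96 → NOT adequate.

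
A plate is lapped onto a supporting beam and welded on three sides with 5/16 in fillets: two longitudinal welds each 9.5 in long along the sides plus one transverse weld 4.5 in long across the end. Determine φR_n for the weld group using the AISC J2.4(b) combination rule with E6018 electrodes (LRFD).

φR_n ≈ 140 kip

E60XX → F_EXX = 60 ksi.
t_e = 0.707 × 0.3125 = 0.2209 in.
R_nwl = 0.6 × 60 × 0.2209 × 19 = 151.1 kip (longitudinal, 2 welds).
R_nwt = 0.6 × 60 × 0.2209 × 4.5 = 35.79 kip (transverse, base value).
(i) R_nwl + R_nwt = 186.9 kip; (ii) 0.85 R_nwl + 1.5 R_nwt = 182.1 kip.
R_n = max = 186.9 kip [governs: (i)]; φR_n = 140.2 kip.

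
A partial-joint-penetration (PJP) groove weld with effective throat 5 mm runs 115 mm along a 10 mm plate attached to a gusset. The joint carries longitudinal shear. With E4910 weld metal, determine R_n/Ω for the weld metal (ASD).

R_n/Ω ≈ 84.5 kN

E49XX → F_EXX = 490 MPa.
Effective throat (given) t_e = 5 mm.
A_we = 5 × 115 = 575 mm².
F_nw = 0.6 F_EXX = 294 MPa.
R_n/Ω = (294 × 575) / 2.0 × 10⁻³ = 84.53 kN.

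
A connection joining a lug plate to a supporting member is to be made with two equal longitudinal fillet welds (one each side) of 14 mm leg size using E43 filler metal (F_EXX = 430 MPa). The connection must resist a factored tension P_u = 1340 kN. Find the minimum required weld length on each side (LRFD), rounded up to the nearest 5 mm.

L = 350 mm on each side

Throat t_e = 0.707 × 14 = 9.898 mm.
φr_n = 0.75 × 0.6 × 430 × 9.898 × 10⁻³ = 1.915 kN/mm.
L_req = P_u / φr_n = 1340 / 1.915 = 699.6 mm total.
Per side: 699.6 / 2 = 349.8 mm.
Round up → use L = 350 mm on each side.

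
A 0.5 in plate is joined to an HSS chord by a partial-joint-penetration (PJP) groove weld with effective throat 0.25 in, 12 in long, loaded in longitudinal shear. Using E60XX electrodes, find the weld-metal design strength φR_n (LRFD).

E60XX → F_EXX = 60 ksi.
Effective throat (given) t_e = 0.25 in.
A_we = 0.25 × 12 = 3 in².
F_nw = 0.6 F_EXX = 36 ksi.
φR_n = 0.75 × 36 × 3 = 81 kips.

φR_n ≈ 81 kips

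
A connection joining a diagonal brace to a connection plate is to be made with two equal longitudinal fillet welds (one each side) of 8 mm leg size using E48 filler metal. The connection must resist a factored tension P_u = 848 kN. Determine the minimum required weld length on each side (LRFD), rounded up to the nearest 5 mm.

L = 350 mm on each side

E48XX → F_EXX = 480 MPa.
Throat t_e = 0.707 × 8 = 5.656 mm.
φr_n = 0.75 × 0.6 × 480 × 5.656 × 10⁻³ = 1.222 kN/mm.
L_req = P_u / φr_n = 848 / 1.222 = 694.1 mm total.
Per side: 694.1 / 2 = 347.1 mm.
Round up → use L = 350 mm on each side.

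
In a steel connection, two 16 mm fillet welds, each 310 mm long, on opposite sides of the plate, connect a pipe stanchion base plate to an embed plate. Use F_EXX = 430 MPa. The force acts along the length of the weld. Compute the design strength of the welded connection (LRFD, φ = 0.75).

Effective throat t_e = 0.707 × 16 = 11.31 mm.
Total length L = 620 mm; A_we = 11.31 × 620 = 7013 mm².
F_nw = 0.6 F_EXX = 0.6 × 430 = 258 MPa.
φR_n = 0.75 × 258 × 7013 × 10⁻³ = 1357 kN.

φR_n ≈ 1360 kN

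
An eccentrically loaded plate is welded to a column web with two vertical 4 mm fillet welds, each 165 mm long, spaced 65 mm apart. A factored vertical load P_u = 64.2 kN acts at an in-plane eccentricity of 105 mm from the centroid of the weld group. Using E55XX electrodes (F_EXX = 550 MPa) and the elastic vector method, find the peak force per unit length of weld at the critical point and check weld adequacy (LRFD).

f_max ≈ 642 N/mm; adequate

Total weld length L_w = 330 mm. Treat welds as unit-width lines.
Polar moment about centroid: J = 2[d³/12 + d(b/2)²] = 2[165³/12 + 165×32.5²] = 1097000 mm³.
Direct shear f_v = P/L_w = 64.2×10³ / 330 = 194.5 N/mm (vertical).
Torsion M = P·e = 64.2×10³ × 105 = 6741000 N·mm.
Critical point at (x, y) = (32.5, 82.5) from centroid. f_tx = M·y/J = 506.8 N/mm; f_ty = M·x/J = 199.7 N/mm.
Resultant f_max = √[f_tx² + (f_v + f_ty)²] = √[506.8² + (194.5 + 199.7)²] = 642.1 N/mm.
Capacity per unit length: φr_n = 0.75 × 0.6 × 550 × (0.707 × 4) = 699.9 N/mm.
642.1 ≤ 699.9 → adequate.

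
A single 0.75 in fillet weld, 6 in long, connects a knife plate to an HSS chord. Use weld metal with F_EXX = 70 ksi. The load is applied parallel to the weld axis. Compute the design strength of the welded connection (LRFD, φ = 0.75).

Effective throat t_e = 0.707 × 0.75 = 0.5302 in.
Total length L = 6 in; A_we = 0.5302 × 6 = 3.181 in².
F_nw = 0.6 F_EXX = 0.6 × 70 = 42 ksi.
φR_n = 0.75 × 42 × 3.181 = 100.2 kip.

φR_n ≈ 100 kip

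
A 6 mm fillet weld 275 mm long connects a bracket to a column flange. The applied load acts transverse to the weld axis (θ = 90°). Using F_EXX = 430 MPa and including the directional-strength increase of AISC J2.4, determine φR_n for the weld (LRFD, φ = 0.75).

φR_n ≈ 339 kN

t_e = 0.707 × 6 = 4.242 mm; A_we = 4.242 × 275 = 1167 mm².
Directional factor: 1.0 + 0.5 sin^1.5(90°) = 1.5.
F_nw = 0.6 × 430 × 1.5 = 387 MPa.
φR_n = 0.75 × 387 × 1167 × 10⁻³ = 338.6 kN.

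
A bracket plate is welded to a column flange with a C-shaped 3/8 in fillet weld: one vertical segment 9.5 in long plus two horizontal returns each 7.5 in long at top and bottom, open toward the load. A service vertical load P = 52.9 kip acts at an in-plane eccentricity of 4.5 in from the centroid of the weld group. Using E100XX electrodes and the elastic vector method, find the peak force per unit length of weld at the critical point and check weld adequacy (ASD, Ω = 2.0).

E100XX → F_EXX = 100 ksi.
Total weld length L_w = 24.5 in. Treat welds as unit-width lines.
Centroid: x̄ = 2×7.5×3.75 / 24.5 = 2.296 in from the vertical weld.
Polar moment about centroid: J = I_x + I_y = [9.5³/12 + 2×7.5×4.75²] + [9.5×2.296² + 2(7.5³/12 + 7.5×1.454²)] = 562 in³.
Direct shear f_v = P/L_w = 52.9 / 24.5 = 2.159 kip/in (vertical).
Torsion M = P·e = 52.9 × 4.5 = 238.05 kip·in.
Critical point at (x, y) = (5.204, 4.75) from centroid. f_tx = M·y/J = 2.012 kip/in; f_ty = M·x/J = 2.204 kip/in.
Resultant f_max = √[f_tx² + (f_v + f_ty)²] = √[2.012² + (2.159 + 2.204)²] = 4.805 kip/in.
Capacity per unit length: r_n/Ω = (1/2.0) × 0.6 × 100 × (0.707 × 0.375) = 7.954 kip/in.
4.805 ≤ 7.954 → adequate.

f_max ≈ 4.81 kip/in; adequate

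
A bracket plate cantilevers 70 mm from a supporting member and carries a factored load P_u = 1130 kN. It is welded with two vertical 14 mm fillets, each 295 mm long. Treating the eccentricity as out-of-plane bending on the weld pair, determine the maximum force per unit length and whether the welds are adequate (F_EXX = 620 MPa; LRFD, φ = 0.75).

L_w = 2 × 295 = 590 mm; section modulus (unit throat) S = 2 × L²/6 = 29010 mm².
Direct shear f_v = P/L_w = 1130×10³/590 = 1915 N/mm.
Moment M = P × e = 1130×10³ × 70 = 79100000 N·mm; bending f_b = M/S = 2727 N/mm.
f_max = √(f_v² + f_b²) = √(1915² + 2727²) = 3332 N/mm.
φr_n = 0.75 × 0.6 × 620 × (0.707 × 14) = 2762 N/mm → NOT adequate.

f_max ≈ 3330 N/mm; NOT adequate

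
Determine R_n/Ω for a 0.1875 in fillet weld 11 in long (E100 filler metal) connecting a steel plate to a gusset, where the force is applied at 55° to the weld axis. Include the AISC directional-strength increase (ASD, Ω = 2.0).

R_n/Ω ≈ 60 kip

E100XX → F_EXX = 100 ksi.
t_e = 0.707 × 0.1875 = 0.1326 in; A_we = 0.1326 × 11 = 1.458 in².
Directional factor: 1.0 + 0.5 sin^1.5(55°) = 1.371.
F_nw = 0.6 × 100 × 1.371 = 82.24 ksi.
R_n/Ω = (82.24 × 1.458) / 2.0 = 59.96 kip.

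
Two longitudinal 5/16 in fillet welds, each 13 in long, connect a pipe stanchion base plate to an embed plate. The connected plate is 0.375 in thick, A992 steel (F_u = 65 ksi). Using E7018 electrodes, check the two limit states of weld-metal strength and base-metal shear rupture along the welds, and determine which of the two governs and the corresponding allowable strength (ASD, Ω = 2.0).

E70XX → F_EXX = 70 ksi.
t_e = 0.707 × 0.3125 = 0.2209 in; L = 26 in.
Weld metal: R_n/Ω = (1/2.0) × 0.6 × 70 × 0.2209 × 26 = 120.6 kip.
Base metal (shear rupture): R_n/Ω = (1/2.0) × 0.6 × 65 × 0.375 × 26 = 190.1 kip.
Governing: weld metal.

R_n/Ω ≈ 121 kip (weld metal governs)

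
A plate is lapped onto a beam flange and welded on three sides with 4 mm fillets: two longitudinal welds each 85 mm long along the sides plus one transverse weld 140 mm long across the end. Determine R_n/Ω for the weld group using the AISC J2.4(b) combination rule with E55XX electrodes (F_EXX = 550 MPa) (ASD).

R_n/Ω ≈ 165 kN

t_e = 0.707 × 4 = 2.828 mm.
R_nwl = 0.6 × 550 × 2.828 × 170 × 10⁻³ = 158.7 kN (longitudinal, 2 welds).
R_nwt = 0.6 × 550 × 2.828 × 140 × 10⁻³ = 130.7 kN (transverse, base value).
(i) R_nwl + R_nwt = 289.3 kN; (ii) 0.85 R_nwl + 1.5 R_nwt = 330.8 kN.
R_n = max = 330.8 kN [governs: (ii)]; R_n/Ω = 165.4 kN.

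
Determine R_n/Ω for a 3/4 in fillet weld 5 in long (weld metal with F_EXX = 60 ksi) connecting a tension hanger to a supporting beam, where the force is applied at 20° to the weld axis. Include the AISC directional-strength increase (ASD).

t_e = 0.707 × 0.75 = 0.5302 in; A_we = 0.5302 × 5 = 2.651 in².
Directional factor: 1.0 + 0.5 sin^1.5(20°) = 1.1.
F_nw = 0.6 × 60 × 1.1 = 39.6 ksi.
R_n/Ω = (39.6 × 2.651) / 2.0 = 52.5 kips.

R_n/Ω ≈ 52.5 kips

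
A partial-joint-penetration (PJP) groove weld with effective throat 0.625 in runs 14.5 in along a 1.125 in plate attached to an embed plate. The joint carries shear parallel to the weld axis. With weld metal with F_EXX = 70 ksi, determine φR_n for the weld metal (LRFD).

Effective throat (given) t_e = 0.625 in.
A_we = 0.625 × 14.5 = 9.062 in².
F_nw = 0.6 F_EXX = 42 ksi.
φR_n = 0.75 × 42 × 9.062 = 285.5 kip.

φR_n ≈ 285 kip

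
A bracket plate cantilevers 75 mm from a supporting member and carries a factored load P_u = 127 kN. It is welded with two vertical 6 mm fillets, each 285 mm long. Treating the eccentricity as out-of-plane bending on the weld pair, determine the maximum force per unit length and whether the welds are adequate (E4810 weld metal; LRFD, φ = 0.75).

E48XX → F_EXX = 480 MPa.
L_w = 2 × 285 = 570 mm; section modulus (unit throat) S = 2 × L²/6 = 27080 mm².
Direct shear f_v = P/L_w = 127×10³/570 = 222.8 N/mm.
Moment M = P × e = 127×10³ × 75 = 9525000 N·mm; bending f_b = M/S = 351.8 N/mm.
f_max = √(f_v² + f_b²) = √(222.8² + 351.8²) = 416.4 N/mm.
φr_n = 0.75 × 0.6 × 480 × (0.707 × 6) = 916.3 N/mm → adequate.

f_max ≈ 416 N/mm; adequate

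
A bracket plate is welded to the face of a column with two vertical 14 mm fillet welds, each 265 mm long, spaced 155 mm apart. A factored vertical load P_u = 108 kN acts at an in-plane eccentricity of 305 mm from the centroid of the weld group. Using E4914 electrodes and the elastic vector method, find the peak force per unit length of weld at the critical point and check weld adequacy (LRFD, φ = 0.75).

E49XX → F_EXX = 490 MPa.
Total weld length L_w = 530 mm. Treat welds as unit-width lines.
Polar moment about centroid: J = 2[d³/12 + d(b/2)²] = 2[265³/12 + 265×77.5²] = 6285000 mm³.
Direct shear f_v = P/L_w = 108×10³ / 530 = 203.8 N/mm (vertical).
Torsion M = P·e = 108×10³ × 305 = 32940000 N·mm.
Critical point at (x, y) = (77.5, 132.5) from centroid. f_tx = M·y/J = 694.4 N/mm; f_ty = M·x/J = 406.2 N/mm.
Resultant f_max = √[f_tx² + (f_v + f_ty)²] = √[694.4² + (203.8 + 406.2)²] = 924.3 N/mm.
Capacity per unit length: φr_n = 0.75 × 0.6 × 490 × (0.707 × 14) = 2183 N/mm.
924.3 ≤ 2183 → adequate.

f_max ≈ 924 N/mm; adequate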